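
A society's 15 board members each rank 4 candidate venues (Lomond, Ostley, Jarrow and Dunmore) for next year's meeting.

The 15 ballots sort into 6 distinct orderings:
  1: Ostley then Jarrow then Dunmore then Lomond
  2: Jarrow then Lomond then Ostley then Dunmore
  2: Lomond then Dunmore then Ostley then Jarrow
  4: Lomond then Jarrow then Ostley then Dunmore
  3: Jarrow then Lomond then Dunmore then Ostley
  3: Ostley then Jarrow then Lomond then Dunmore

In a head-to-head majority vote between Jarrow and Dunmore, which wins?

Ballots ranking Jarrow above Dunmore: 1 + 2 + 4 + 3 + 3 = 13.
Ballots ranking Dunmore above Jarrow: 15 − 13 = 2.
Jarrow wins the head-to-head 13–2.

Jarrow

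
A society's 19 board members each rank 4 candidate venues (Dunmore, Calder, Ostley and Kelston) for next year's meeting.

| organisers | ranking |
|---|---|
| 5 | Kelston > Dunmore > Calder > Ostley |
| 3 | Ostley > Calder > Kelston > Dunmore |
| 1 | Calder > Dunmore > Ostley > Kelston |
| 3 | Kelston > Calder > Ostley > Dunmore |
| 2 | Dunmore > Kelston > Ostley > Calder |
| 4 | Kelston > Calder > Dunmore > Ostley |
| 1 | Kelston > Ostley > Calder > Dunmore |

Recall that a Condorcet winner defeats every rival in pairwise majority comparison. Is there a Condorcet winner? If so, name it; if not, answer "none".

Head-to-head results (19 organisers):
Dunmore vs Calder: Dunmore is ranked higher on 5+2 = 7 ballots, Calder on 12. Calder wins 12–7.
Dunmore vs Ostley: 5+1+2+4 = 12 for Dunmore, 7 for Ostley — Dunmore by 12–7.
Dunmore vs Kelston: 1+2 = 3 for Dunmore, 16 for Kelston — Kelston by 16–3.
Calder vs Ostley: Calder wins 13–6.
Calder vs Kelston: Kelston wins 15–4.
Ostley vs Kelston: 3+1 = 4 for Ostley, 15 for Kelston — Kelston by 15–4.
Only Kelston has no losses; Kelston is the Condorcet winner.

Kelston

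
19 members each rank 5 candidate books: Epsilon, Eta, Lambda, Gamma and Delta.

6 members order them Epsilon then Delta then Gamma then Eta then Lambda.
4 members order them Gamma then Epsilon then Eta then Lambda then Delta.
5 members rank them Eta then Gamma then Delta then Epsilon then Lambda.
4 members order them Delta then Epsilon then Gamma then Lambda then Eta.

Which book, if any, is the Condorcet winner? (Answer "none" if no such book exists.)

Epsilon

Check each pair by majority over 19 ballots:
Epsilon vs Eta: Epsilon wins 14–5.
Epsilon vs Lambda: Epsilon, 19–0.
Epsilon–Gamma: Epsilon 10–9.
Epsilon vs Delta: Epsilon wins 10–9.
Eta–Lambda: Eta 15–4.
Eta–Gamma: Gamma 14–5.
Eta vs Delta: Delta, 10–9.
Lambda vs Gamma: Gamma, 19–0.
Lambda–Delta: Delta 15–4.
Gamma–Delta: Delta 10–9.
Epsilon defeats every rival head-to-head and is the Condorcet winner.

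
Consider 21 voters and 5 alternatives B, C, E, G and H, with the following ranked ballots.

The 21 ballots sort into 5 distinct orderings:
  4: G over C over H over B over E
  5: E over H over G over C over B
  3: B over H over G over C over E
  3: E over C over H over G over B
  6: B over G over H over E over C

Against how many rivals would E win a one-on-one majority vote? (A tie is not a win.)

1

E against each rival (21 voters):
E vs B: B, 13–8.
E vs C: E, 14–7.
E vs G: G, 13–8.
E vs H: H, 13–8.
E beats C; loses to B, G, H — 1 pairwise win.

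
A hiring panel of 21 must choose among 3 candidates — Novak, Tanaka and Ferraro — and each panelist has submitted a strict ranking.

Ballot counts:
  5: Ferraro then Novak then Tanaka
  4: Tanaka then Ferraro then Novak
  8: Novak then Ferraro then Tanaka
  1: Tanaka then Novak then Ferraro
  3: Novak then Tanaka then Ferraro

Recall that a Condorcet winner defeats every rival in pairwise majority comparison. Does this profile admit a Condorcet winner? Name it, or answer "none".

Pairwise majorities:
Novak vs Tanaka: Novak preferred on 5+8+3 = 16 ballots; Novak wins 16–5.
Novak vs Ferraro: Novak is ranked higher on 8+1+3 = 12 ballots, Ferraro on 9. Novak wins 12–9.
Tanaka vs Ferraro: Tanaka is ranked higher on 4+1+3 = 8 ballots, Ferraro on 13. Ferraro wins 13–8.
Novak beats each of Tanaka, Ferraro — Novak is the Condorcet winner.

Novak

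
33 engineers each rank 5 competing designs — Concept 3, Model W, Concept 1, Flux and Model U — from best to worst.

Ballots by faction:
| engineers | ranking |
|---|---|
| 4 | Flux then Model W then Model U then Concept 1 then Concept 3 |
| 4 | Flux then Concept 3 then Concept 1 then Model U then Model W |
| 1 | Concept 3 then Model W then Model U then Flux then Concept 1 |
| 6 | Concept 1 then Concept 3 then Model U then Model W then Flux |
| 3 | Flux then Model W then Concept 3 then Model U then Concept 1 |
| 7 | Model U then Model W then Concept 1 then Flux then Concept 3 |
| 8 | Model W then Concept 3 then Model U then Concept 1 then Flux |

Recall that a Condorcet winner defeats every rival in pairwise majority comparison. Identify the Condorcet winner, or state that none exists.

none

Pairwise majorities:
Concept 3 vs Model W: 4+1+6 = 11 for Concept 3, 22 for Model W — Model W by 22–11.
Concept 3 vs Concept 1: Concept 3 preferred on 4+1+3+8 = 16 ballots; Concept 1 wins 17–16.
Concept 3 vs Flux: 1+6+8 = 15 for Concept 3, 18 for Flux — Flux by 18–15.
Concept 3 vs Model U: 22 to 11, Concept 3.
Model W vs Concept 1: Model W is ranked higher on 4+1+3+7+8 = 23 ballots, Concept 1 on 10. Model W wins 23–10.
Model W vs Flux: Model W is ranked higher on 1+6+7+8 = 22 ballots, Flux on 11. Model W wins 22–11.
Model W vs Model U: Model W is ranked higher on 4+1+3+8 = 16 ballots, Model U on 17. Model U wins 17–16.
Concept 1 vs Flux: 6+7+8 = 21 for Concept 1, 12 for Flux — Concept 1 by 21–12.
Concept 1 vs Model U: 10 to 23, Model U.
Flux vs Model U: Flux is ranked higher on 4+4+3 = 11 ballots, Model U on 22. Model U wins 22–11.
No design is unbeaten: Concept 3 loses to Model W; Model W loses to Model U; Concept 1 loses to Model W; Flux loses to Model W; Model U loses to Concept 3. In particular Concept 3 beats Model U beats Model W beats Concept 3 is a majority cycle — no Condorcet winner exists.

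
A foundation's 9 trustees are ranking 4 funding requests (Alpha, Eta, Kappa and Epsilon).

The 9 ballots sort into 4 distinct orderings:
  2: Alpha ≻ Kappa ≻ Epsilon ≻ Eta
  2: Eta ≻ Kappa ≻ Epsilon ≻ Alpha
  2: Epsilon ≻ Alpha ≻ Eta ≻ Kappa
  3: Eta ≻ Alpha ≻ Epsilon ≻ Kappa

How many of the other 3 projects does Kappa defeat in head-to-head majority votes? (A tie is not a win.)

0

Kappa against each rival (9 reviewers):
Kappa vs Alpha: Kappa preferred on 2 ballots; Alpha wins 7–2.
Kappa vs Eta: Eta wins 7–2.
Kappa–Epsilon: Epsilon 5–4.
Kappa beats no one; loses to Alpha, Eta, Epsilon — 0 pairwise wins.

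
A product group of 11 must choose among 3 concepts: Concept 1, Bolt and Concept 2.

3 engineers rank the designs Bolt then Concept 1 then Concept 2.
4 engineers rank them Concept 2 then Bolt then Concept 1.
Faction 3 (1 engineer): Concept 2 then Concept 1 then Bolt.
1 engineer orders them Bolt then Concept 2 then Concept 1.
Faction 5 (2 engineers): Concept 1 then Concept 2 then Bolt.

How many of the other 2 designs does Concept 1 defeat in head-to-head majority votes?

Concept 1 against each rival (11 engineers):
Concept 1 vs Bolt: 1+2 = 3 for Concept 1, 8 for Bolt — Bolt by 8–3.
Concept 1 vs Concept 2: Concept 1 is ranked higher on 3+2 = 5 ballots, Concept 2 on 6. Concept 2 wins 6–5.
Concept 1 beats no one; loses to Bolt, Concept 2 — 0 pairwise wins.

0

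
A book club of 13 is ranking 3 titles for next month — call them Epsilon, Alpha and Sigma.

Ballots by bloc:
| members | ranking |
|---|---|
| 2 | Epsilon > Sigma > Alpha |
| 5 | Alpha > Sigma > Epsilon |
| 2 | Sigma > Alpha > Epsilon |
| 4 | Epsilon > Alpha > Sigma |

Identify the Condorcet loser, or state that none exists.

Epsilon

Pairwise majorities:
Epsilon vs Alpha: Alpha, 7–6.
Epsilon–Sigma: Sigma 7–6.
Alpha vs Sigma: Alpha wins 9–4.
Epsilon is beaten in every head-to-head and is the Condorcet loser.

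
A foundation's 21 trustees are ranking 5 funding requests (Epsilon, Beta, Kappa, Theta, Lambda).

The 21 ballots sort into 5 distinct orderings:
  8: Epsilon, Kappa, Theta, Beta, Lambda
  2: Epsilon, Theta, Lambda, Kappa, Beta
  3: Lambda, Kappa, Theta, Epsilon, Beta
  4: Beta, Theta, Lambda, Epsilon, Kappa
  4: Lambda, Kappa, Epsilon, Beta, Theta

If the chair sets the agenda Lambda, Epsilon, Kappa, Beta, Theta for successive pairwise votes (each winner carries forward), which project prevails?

Theta

Round 1: Lambda vs Epsilon — 11–10, Lambda advances.
Round 2: Lambda vs Kappa — 13–8, Lambda advances.
Round 3: Lambda vs Beta — 9–12, Beta advances.
Round 4: Beta vs Theta — 8–13, Theta advances.
The agenda winner is Theta.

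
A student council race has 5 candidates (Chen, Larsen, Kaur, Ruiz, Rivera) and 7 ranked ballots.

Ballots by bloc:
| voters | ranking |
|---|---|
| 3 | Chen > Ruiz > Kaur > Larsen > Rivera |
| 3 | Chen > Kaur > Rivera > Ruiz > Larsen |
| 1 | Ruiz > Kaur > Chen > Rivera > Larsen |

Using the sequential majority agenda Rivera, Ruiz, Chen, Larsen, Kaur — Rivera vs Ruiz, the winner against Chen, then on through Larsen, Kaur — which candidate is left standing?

Round 1: Rivera vs Ruiz — 3–4, Ruiz advances.
Round 2: Ruiz vs Chen — 1–6, Chen advances.
Round 3: Chen vs Larsen — 7–0, Chen advances.
Round 4: Chen vs Kaur — 6–1, Chen advances.
Chen survives the agenda.

Chen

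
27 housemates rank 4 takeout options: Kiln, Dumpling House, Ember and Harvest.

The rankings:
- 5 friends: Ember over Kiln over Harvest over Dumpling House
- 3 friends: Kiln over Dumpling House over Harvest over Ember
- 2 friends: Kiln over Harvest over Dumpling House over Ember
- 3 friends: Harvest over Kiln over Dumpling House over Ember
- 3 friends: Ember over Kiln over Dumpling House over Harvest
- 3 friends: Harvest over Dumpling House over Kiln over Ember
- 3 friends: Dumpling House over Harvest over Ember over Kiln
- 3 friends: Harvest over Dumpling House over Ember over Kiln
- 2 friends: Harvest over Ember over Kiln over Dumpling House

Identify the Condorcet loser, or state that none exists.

Head-to-head results (27 friends):
Kiln vs Dumpling House: Kiln, 18–9.
Kiln vs Ember: Ember wins 16–11.
Kiln vs Harvest: Harvest wins 14–13.
Dumpling House vs Ember: Dumpling House is ranked higher on 3+2+3+3+3+3 = 17 ballots, Ember on 10. Dumpling House wins 17–10.
Dumpling House–Harvest: Harvest 18–9.
Ember–Harvest: Harvest 19–8.
No restaurant is winless: Kiln beats Dumpling House; Dumpling House beats Ember; Ember beats Kiln; Harvest beats Kiln. There is no Condorcet loser.

none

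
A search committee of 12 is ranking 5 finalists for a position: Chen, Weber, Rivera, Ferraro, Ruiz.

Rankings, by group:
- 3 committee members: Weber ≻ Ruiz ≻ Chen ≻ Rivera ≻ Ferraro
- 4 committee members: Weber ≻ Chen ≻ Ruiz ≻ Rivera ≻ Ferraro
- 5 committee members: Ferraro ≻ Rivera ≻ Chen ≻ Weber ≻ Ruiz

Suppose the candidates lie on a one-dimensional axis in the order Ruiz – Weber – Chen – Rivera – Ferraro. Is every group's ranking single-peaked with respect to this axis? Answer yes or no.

yes

Axis positions: Ruiz=1, Weber=2, Chen=3, Rivera=4, Ferraro=5.
Group 1 (peak Weber at position 2): ranking walks positions 2-1-3-4-5, expanding outward from the peak — single-peaked.
Group 2 (peak Weber at position 2): ranking walks positions 2-3-1-4-5, expanding outward from the peak — single-peaked.
Group 3 (peak Ferraro at position 5): ranking walks positions 5-4-3-2-1, expanding outward from the peak — single-peaked.
Every ranking is single-peaked on this axis.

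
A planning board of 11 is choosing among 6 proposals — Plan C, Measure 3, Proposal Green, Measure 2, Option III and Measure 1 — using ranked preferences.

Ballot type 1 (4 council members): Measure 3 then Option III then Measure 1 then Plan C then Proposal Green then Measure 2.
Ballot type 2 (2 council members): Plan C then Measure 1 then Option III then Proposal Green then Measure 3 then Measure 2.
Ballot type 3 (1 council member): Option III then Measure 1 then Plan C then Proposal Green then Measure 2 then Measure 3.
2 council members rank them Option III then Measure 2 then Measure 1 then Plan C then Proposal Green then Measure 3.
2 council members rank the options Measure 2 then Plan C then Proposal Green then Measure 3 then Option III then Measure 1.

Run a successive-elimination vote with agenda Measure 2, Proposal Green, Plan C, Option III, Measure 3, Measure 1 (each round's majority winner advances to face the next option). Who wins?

Measure 3

Round 1: Measure 2 vs Proposal Green — 4–7, Proposal Green advances.
Round 2: Proposal Green vs Plan C — 0–11, Plan C advances.
Round 3: Plan C vs Option III — 4–7, Option III advances.
Round 4: Option III vs Measure 3 — 5–6, Measure 3 advances.
Round 5: Measure 3 vs Measure 1 — 6–5, Measure 3 advances.
Measure 3 survives the agenda.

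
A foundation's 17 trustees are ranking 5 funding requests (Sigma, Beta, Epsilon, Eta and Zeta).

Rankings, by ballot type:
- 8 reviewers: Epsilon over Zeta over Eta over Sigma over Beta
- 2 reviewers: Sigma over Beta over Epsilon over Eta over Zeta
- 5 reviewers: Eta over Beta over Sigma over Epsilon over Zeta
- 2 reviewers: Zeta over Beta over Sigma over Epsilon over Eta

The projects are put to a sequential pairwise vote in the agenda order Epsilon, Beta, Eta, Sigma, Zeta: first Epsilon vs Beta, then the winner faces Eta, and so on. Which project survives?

Zeta

Round 1: Epsilon vs Beta — 8–9, Beta advances.
Round 2: Beta vs Eta — 4–13, Eta advances.
Round 3: Eta vs Sigma — 13–4, Eta advances.
Round 4: Eta vs Zeta — 7–10, Zeta advances.
The agenda winner is Zeta.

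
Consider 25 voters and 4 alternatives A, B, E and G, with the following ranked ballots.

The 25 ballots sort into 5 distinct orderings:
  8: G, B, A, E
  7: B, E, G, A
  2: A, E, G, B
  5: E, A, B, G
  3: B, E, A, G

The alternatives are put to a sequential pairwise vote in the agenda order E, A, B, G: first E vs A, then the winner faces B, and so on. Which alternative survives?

B

Round 1: E vs A — 15–10, E advances.
Round 2: E vs B — 7–18, B advances.
Round 3: B vs G — 15–10, B advances.
The agenda winner is B.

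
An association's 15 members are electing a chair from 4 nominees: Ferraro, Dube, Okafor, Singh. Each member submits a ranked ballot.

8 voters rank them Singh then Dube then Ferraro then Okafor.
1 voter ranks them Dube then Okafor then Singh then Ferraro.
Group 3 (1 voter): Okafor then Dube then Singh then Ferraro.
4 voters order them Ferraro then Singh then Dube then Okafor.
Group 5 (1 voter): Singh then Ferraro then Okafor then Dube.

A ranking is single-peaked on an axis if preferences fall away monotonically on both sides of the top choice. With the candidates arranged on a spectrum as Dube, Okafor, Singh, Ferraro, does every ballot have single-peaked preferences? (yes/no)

no

Axis positions: Dube=1, Okafor=2, Singh=3, Ferraro=4.
Group 1: ranking walks positions 3-1-4-2; Dube is ranked above Okafor even though Okafor lies between Dube and the peak Singh on the axis — preferences dip and rise again. Not single-peaked.
Group 2 (peak Dube at position 1): ranking walks positions 1-2-3-4, expanding outward from the peak — single-peaked.
Group 3 (peak Okafor at position 2): ranking walks positions 2-1-3-4, expanding outward from the peak — single-peaked.
Group 4: ranking walks positions 4-3-1-2; Dube is ranked above Okafor even though Okafor lies between Dube and the peak Ferraro on the axis — preferences dip and rise again. Not single-peaked.
Group 5 (peak Singh at position 3): ranking walks positions 3-4-2-1, expanding outward from the peak — single-peaked.
Group 1 violates single-peakedness, so the profile is not single-peaked on this axis.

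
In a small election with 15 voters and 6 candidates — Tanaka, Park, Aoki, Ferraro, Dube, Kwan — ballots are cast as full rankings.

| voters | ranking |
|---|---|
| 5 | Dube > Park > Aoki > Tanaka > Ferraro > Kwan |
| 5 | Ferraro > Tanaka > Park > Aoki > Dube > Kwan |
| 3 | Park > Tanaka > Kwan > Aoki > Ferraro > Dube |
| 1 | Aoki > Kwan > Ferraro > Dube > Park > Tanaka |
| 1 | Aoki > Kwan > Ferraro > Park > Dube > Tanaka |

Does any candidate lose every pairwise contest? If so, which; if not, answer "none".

Kwan

Head-to-head results (15 voters):
Tanaka vs Park: 5 for Tanaka, 10 for Park — Park by 10–5.
Tanaka vs Aoki: Tanaka is ranked higher on 5+3 = 8 ballots, Aoki on 7. Tanaka wins 8–7.
Tanaka vs Ferraro: Tanaka preferred on 5+3 = 8 ballots; Tanaka wins 8–7.
Tanaka–Dube: Tanaka 8–7.
Tanaka vs Kwan: Tanaka wins 13–2.
Park vs Aoki: Park is ranked higher on 5+5+3 = 13 ballots, Aoki on 2. Park wins 13–2.
Park vs Ferraro: 8 to 7, Park.
Park vs Dube: Park, 9–6.
Park vs Kwan: 5+5+3 = 13 for Park, 2 for Kwan — Park by 13–2.
Aoki vs Ferraro: Aoki wins 10–5.
Aoki vs Dube: Aoki wins 10–5.
Aoki vs Kwan: Aoki, 12–3.
Ferraro vs Dube: 5+3+1+1 = 10 for Ferraro, 5 for Dube — Ferraro by 10–5.
Ferraro–Kwan: Ferraro 10–5.
Dube vs Kwan: Dube, 10–5.
Only Kwan has no wins; Kwan is the Condorcet loser.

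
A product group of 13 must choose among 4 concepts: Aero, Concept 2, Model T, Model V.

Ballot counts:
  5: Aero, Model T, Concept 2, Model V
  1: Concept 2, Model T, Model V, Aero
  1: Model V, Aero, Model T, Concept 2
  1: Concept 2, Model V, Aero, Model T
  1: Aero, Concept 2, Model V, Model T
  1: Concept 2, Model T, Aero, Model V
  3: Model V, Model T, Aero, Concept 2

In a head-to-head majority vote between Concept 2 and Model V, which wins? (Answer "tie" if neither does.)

Ballots ranking Concept 2 above Model V: 5 + 1 + 1 + 1 + 1 = 9.
Ballots ranking Model V above Concept 2: 13 − 9 = 4.
Concept 2 wins the head-to-head 9–4.

Concept 2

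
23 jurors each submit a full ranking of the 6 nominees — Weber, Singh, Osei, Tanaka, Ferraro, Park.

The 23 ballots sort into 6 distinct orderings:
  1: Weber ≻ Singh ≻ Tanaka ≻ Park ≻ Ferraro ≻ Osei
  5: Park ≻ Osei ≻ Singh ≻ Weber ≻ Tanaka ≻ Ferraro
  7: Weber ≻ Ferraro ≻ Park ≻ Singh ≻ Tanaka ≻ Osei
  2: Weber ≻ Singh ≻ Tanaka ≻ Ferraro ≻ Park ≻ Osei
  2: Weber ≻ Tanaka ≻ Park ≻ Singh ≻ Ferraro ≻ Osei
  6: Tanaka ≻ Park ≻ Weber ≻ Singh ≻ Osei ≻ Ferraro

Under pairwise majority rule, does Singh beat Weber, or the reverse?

Weber

Ballots ranking Singh above Weber: 5.
Ballots ranking Weber above Singh: 23 − 5 = 18.
Weber wins the head-to-head 18–5.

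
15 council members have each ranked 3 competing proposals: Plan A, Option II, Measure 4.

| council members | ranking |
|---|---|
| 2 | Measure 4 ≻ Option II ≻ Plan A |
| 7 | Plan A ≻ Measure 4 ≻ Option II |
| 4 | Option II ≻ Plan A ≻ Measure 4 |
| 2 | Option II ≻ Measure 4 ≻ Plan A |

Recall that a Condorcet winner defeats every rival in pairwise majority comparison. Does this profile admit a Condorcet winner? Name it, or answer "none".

none

Pairwise majorities:
Plan A vs Option II: Plan A preferred on 7 ballots; Option II wins 8–7.
Plan A vs Measure 4: Plan A is ranked higher on 7+4 = 11 ballots, Measure 4 on 4. Plan A wins 11–4.
Option II vs Measure 4: 6 to 9, Measure 4.
Every option loses at least once (Plan A loses to Option II; Option II loses to Measure 4; Measure 4 loses to Plan A). The majority relation contains the cycle Plan A > Measure 4 > Option II > Plan A, so there is no Condorcet winner.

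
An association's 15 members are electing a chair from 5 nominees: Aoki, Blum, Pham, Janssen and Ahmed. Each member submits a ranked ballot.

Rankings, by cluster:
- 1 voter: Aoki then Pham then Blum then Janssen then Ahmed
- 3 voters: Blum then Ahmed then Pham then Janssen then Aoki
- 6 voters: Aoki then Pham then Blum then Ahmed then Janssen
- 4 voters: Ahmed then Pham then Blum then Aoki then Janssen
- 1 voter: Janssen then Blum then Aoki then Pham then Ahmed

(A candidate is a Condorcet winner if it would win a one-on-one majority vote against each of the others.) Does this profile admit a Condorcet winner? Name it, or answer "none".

Pairwise majorities:
Aoki vs Blum: 7 to 8, Blum.
Aoki vs Pham: 1+6+1 = 8 for Aoki, 7 for Pham — Aoki by 8–7.
Aoki vs Janssen: Aoki, 11–4.
Aoki vs Ahmed: Aoki preferred on 1+6+1 = 8 ballots; Aoki wins 8–7.
Blum vs Pham: 3+1 = 4 for Blum, 11 for Pham — Pham by 11–4.
Blum–Janssen: Blum 14–1.
Blum vs Ahmed: Blum preferred on 1+3+6+1 = 11 ballots; Blum wins 11–4.
Pham vs Janssen: Pham preferred on 1+3+6+4 = 14 ballots; Pham wins 14–1.
Pham vs Ahmed: Pham wins 8–7.
Janssen vs Ahmed: Ahmed, 13–2.
Each candidate drops at least one matchup (Aoki loses to Blum; Blum loses to Pham; Pham loses to Aoki; Janssen loses to Aoki; Ahmed loses to Aoki); the cycle Aoki → Pham → Blum → Aoki rules out a Condorcet winner.

none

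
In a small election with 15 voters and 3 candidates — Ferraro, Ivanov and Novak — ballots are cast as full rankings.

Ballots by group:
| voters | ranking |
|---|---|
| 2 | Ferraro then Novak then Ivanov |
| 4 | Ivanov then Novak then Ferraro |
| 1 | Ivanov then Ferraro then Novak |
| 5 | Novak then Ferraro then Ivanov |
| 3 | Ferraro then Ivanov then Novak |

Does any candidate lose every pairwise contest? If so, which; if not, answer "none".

Head-to-head results (15 voters):
Ferraro vs Ivanov: Ferraro preferred on 2+5+3 = 10 ballots; Ferraro wins 10–5.
Ferraro vs Novak: 2+1+3 = 6 for Ferraro, 9 for Novak — Novak by 9–6.
Ivanov vs Novak: Ivanov preferred on 4+1+3 = 8 ballots; Ivanov wins 8–7.
Every candidate wins at least one matchup (Ferraro beats Ivanov; Ivanov beats Novak; Novak beats Ferraro), so there is no Condorcet loser.

none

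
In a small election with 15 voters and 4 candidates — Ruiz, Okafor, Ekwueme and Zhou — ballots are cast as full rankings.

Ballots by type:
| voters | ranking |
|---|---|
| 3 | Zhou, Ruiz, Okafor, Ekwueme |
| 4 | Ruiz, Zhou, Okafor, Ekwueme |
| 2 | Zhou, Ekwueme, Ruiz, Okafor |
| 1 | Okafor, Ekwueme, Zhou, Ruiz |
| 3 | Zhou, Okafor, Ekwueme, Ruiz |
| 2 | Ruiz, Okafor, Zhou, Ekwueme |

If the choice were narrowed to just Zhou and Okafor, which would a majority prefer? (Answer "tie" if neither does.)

Zhou

Ballots ranking Zhou above Okafor: 3 + 4 + 2 + 3 = 12.
Ballots ranking Okafor above Zhou: 15 − 12 = 3.
Zhou wins the head-to-head 12–3.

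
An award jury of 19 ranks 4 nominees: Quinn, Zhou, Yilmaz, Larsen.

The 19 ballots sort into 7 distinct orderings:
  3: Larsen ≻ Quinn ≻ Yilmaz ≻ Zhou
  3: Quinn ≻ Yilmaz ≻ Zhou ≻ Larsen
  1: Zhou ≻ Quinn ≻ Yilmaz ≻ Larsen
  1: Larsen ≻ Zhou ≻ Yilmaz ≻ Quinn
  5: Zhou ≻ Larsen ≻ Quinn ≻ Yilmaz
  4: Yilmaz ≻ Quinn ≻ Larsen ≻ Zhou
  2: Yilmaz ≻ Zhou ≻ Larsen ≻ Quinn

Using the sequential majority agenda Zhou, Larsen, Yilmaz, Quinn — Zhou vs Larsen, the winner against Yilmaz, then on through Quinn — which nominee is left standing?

Round 1: Zhou vs Larsen — 11–8, Zhou advances.
Round 2: Zhou vs Yilmaz — 7–12, Yilmaz advances.
Round 3: Yilmaz vs Quinn — 7–12, Quinn advances.
Quinn survives the agenda.

Quinn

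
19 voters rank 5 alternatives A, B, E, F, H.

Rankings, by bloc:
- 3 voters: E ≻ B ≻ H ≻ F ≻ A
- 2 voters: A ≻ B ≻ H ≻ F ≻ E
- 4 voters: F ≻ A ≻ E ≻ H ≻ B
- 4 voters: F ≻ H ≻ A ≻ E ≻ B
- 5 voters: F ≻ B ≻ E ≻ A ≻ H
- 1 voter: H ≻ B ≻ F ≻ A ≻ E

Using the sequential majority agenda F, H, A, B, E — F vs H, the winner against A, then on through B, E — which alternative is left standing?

Round 1: F vs H — 13–6, F advances.
Round 2: F vs A — 17–2, F advances.
Round 3: F vs B — 13–6, F advances.
Round 4: F vs E — 16–3, F advances.
The agenda winner is F.

F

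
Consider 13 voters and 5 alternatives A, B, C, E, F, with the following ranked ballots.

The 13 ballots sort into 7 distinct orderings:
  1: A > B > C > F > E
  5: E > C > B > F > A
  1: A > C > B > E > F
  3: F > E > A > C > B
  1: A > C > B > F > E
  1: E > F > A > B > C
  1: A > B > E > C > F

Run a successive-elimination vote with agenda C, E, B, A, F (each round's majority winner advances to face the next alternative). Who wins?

E

Round 1: C vs E — 3–10, E advances.
Round 2: E vs B — 9–4, E advances.
Round 3: E vs A — 9–4, E advances.
Round 4: E vs F — 8–5, E advances.
The agenda winner is E.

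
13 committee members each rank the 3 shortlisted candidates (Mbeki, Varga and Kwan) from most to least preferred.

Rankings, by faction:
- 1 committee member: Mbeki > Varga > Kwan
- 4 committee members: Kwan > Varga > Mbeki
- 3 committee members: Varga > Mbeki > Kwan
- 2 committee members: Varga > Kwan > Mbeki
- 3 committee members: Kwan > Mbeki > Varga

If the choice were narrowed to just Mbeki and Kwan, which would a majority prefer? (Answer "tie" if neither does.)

Kwan

Ballots ranking Mbeki above Kwan: 1 + 3 = 4.
Ballots ranking Kwan above Mbeki: 13 − 4 = 9.
Kwan wins the head-to-head 9–4.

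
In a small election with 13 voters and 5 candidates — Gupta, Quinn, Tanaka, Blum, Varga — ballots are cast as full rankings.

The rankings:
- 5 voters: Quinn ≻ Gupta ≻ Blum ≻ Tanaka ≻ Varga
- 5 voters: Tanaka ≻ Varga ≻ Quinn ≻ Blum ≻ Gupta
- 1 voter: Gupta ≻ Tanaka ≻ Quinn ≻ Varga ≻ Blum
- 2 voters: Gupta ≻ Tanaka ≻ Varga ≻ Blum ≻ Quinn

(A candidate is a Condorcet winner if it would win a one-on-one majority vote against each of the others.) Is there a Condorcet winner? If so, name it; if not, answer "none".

Pairwise majorities:
Gupta vs Quinn: Gupta is ranked higher on 1+2 = 3 ballots, Quinn on 10. Quinn wins 10–3.
Gupta vs Tanaka: Gupta is ranked higher on 5+1+2 = 8 ballots, Tanaka on 5. Gupta wins 8–5.
Gupta vs Blum: Gupta is ranked higher on 5+1+2 = 8 ballots, Blum on 5. Gupta wins 8–5.
Gupta vs Varga: 5+1+2 = 8 for Gupta, 5 for Varga — Gupta by 8–5.
Quinn vs Tanaka: Quinn preferred on 5 ballots; Tanaka wins 8–5.
Quinn vs Blum: Quinn preferred on 5+5+1 = 11 ballots; Quinn wins 11–2.
Quinn vs Varga: 5+1 = 6 for Quinn, 7 for Varga — Varga by 7–6.
Tanaka vs Blum: 8 to 5, Tanaka.
Tanaka vs Varga: 13 to 0, Tanaka.
Blum vs Varga: 5 to 8, Varga.
Each candidate drops at least one matchup (Gupta loses to Quinn; Quinn loses to Tanaka; Tanaka loses to Gupta; Blum loses to Gupta; Varga loses to Gupta); the cycle Gupta > Tanaka > Quinn > Gupta rules out a Condorcet winner.

none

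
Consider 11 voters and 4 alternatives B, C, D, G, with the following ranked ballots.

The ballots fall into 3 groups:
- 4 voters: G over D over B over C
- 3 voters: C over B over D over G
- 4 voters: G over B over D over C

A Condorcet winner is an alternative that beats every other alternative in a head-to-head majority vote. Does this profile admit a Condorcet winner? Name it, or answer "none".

G

Pairwise majorities:
B vs C: 8 to 3, B.
B vs D: 3+4 = 7 for B, 4 for D — B by 7–4.
B vs G: G, 8–3.
C vs D: D, 8–3.
C vs G: G wins 8–3.
D vs G: G wins 8–3.
Only G has no losses; G is the Condorcet winner.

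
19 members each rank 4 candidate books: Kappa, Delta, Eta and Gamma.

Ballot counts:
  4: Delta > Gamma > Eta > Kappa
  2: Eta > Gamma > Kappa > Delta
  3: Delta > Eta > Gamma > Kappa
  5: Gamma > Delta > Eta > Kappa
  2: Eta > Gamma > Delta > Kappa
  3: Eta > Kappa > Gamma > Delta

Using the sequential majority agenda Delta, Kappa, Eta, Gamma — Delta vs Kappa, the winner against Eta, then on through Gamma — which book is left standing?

Round 1: Delta vs Kappa — 14–5, Delta advances.
Round 2: Delta vs Eta — 12–7, Delta advances.
Round 3: Delta vs Gamma — 7–12, Gamma advances.
The agenda winner is Gamma.

Gamma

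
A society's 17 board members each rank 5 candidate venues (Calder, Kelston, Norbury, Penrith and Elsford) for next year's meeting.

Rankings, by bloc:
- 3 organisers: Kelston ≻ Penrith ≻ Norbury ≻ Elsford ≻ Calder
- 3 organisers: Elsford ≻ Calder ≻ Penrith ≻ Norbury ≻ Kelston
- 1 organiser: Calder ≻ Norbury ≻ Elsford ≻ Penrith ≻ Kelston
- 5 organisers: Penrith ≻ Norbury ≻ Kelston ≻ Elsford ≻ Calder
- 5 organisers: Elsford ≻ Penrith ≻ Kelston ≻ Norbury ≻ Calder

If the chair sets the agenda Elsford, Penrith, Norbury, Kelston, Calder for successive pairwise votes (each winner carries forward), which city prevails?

Round 1: Elsford vs Penrith — 9–8, Elsford advances.
Round 2: Elsford vs Norbury — 8–9, Norbury advances.
Round 3: Norbury vs Kelston — 9–8, Norbury advances.
Round 4: Norbury vs Calder — 13–4, Norbury advances.
Norbury survives the agenda.

Norbury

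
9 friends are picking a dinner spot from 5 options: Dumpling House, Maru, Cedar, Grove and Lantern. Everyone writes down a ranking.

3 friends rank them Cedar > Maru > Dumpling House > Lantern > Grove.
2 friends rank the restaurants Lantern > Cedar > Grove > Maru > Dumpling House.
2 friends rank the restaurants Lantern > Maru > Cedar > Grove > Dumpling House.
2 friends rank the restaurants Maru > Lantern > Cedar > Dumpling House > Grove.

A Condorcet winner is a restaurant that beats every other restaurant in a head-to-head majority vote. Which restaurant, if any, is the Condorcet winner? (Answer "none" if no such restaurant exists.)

none

Check each pair by majority over 9 ballots:
Dumpling House vs Maru: 0 to 9, Maru.
Dumpling House vs Cedar: Dumpling House preferred on 0 ballots; Cedar wins 9–0.
Dumpling House vs Grove: Dumpling House preferred on 3+2 = 5 ballots; Dumpling House wins 5–4.
Dumpling House vs Lantern: 3 to 6, Lantern.
Maru vs Cedar: Cedar wins 5–4.
Maru vs Grove: Maru is ranked higher on 3+2+2 = 7 ballots, Grove on 2. Maru wins 7–2.
Maru vs Lantern: Maru preferred on 3+2 = 5 ballots; Maru wins 5–4.
Cedar vs Grove: Cedar is ranked higher on 3+2+2+2 = 9 ballots, Grove on 0. Cedar wins 9–0.
Cedar–Lantern: Lantern 6–3.
Grove vs Lantern: Grove is ranked higher on 0 ballots, Lantern on 9. Lantern wins 9–0.
Each restaurant drops at least one matchup (Dumpling House loses to Maru; Maru loses to Cedar; Cedar loses to Lantern; Grove loses to Dumpling House; Lantern loses to Maru); the cycle Maru beats Lantern beats Cedar beats Maru rules out a Condorcet winner.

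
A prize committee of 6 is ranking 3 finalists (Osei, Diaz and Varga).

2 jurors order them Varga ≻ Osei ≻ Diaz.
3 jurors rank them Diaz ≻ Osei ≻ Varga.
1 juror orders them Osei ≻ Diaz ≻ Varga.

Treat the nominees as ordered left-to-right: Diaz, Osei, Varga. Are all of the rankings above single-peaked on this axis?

Axis positions: Diaz=1, Osei=2, Varga=3.
Bloc 1 (peak Varga at position 3): ranking walks positions 3-2-1, expanding outward from the peak — single-peaked.
Bloc 2 (peak Diaz at position 1): ranking walks positions 1-2-3, expanding outward from the peak — single-peaked.
Bloc 3 (peak Osei at position 2): ranking walks positions 2-1-3, expanding outward from the peak — single-peaked.
Every ranking is single-peaked on this axis.

yes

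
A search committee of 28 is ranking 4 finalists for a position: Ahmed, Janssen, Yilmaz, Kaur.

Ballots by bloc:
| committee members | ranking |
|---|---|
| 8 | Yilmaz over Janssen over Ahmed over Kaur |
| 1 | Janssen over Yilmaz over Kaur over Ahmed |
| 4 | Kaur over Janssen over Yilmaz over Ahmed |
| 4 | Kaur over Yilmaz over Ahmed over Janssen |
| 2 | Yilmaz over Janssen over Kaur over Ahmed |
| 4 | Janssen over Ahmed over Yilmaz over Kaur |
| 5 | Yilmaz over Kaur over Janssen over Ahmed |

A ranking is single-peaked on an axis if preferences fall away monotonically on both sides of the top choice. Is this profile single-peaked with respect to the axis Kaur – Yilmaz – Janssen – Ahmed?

no

Axis positions: Kaur=1, Yilmaz=2, Janssen=3, Ahmed=4.
Bloc 1 (peak Yilmaz at position 2): ranking walks positions 2-3-4-1, expanding outward from the peak — single-peaked.
Bloc 2 (peak Janssen at position 3): ranking walks positions 3-2-1-4, expanding outward from the peak — single-peaked.
Bloc 3: ranking walks positions 1-3-2-4; Janssen is ranked above Yilmaz even though Yilmaz lies between Janssen and the peak Kaur on the axis — preferences dip and rise again. Not single-peaked.
Bloc 4: ranking walks positions 1-2-4-3; Ahmed is ranked above Janssen even though Janssen lies between Ahmed and the peak Kaur on the axis — preferences dip and rise again. Not single-peaked.
Bloc 5 (peak Yilmaz at position 2): ranking walks positions 2-3-1-4, expanding outward from the peak — single-peaked.
Bloc 6 (peak Janssen at position 3): ranking walks positions 3-4-2-1, expanding outward from the peak — single-peaked.
Bloc 7 (peak Yilmaz at position 2): ranking walks positions 2-1-3-4, expanding outward from the peak — single-peaked.
Bloc 3 violates single-peakedness, so the profile is not single-peaked on this axis.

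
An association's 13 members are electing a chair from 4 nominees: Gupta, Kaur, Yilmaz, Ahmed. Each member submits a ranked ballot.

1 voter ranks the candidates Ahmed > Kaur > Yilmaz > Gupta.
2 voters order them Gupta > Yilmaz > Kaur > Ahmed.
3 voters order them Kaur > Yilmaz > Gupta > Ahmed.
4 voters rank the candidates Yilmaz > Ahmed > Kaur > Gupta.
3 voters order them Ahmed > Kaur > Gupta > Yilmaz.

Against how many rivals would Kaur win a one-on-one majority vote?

2

Kaur against each rival (13 voters):
Kaur vs Gupta: Kaur preferred on 1+3+4+3 = 11 ballots; Kaur wins 11–2.
Kaur vs Yilmaz: Kaur wins 7–6.
Kaur vs Ahmed: 2+3 = 5 for Kaur, 8 for Ahmed — Ahmed by 8–5.
Kaur beats Gupta, Yilmaz; loses to Ahmed — 2 pairwise wins.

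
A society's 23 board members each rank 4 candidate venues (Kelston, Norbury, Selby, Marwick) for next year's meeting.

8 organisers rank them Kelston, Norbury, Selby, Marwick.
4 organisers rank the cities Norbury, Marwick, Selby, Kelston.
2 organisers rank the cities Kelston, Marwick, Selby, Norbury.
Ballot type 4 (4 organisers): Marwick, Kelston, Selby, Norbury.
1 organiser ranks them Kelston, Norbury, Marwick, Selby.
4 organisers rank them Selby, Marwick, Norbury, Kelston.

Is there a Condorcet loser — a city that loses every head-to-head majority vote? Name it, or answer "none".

none

Pairwise majorities:
Kelston–Norbury: Kelston 15–8.
Kelston vs Selby: Kelston wins 15–8.
Kelston vs Marwick: Marwick, 12–11.
Norbury vs Selby: 13 to 10, Norbury.
Norbury vs Marwick: Norbury wins 13–10.
Selby vs Marwick: 12 to 11, Selby.
Each city has at least one pairwise win (Kelston beats Norbury; Norbury beats Selby; Selby beats Marwick; Marwick beats Kelston) — no Condorcet loser.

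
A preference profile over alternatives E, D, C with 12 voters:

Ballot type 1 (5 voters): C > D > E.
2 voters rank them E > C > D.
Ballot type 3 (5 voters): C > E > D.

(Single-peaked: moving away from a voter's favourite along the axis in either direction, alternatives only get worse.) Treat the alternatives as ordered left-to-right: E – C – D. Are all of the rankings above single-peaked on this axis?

yes

Axis positions: E=1, C=2, D=3.
Ballot type 1 (peak C at position 2): ranking walks positions 2-3-1, expanding outward from the peak — single-peaked.
Ballot type 2 (peak E at position 1): ranking walks positions 1-2-3, expanding outward from the peak — single-peaked.
Ballot type 3 (peak C at position 2): ranking walks positions 2-1-3, expanding outward from the peak — single-peaked.
Every ranking is single-peaked on this axis.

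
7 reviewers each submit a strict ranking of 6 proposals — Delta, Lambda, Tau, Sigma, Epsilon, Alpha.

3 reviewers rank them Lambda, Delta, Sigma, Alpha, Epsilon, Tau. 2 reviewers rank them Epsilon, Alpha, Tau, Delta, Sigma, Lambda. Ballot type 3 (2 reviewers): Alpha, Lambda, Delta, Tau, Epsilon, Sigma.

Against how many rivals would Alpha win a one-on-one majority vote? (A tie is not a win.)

5

Alpha against each rival (7 reviewers):
Alpha vs Delta: Alpha wins 4–3.
Alpha–Lambda: Alpha 4–3.
Alpha–Tau: Alpha 7–0.
Alpha vs Sigma: Alpha preferred on 2+2 = 4 ballots; Alpha wins 4–3.
Alpha vs Epsilon: Alpha wins 5–2.
Alpha beats Delta, Lambda, Tau, Sigma, Epsilon — 5 pairwise wins.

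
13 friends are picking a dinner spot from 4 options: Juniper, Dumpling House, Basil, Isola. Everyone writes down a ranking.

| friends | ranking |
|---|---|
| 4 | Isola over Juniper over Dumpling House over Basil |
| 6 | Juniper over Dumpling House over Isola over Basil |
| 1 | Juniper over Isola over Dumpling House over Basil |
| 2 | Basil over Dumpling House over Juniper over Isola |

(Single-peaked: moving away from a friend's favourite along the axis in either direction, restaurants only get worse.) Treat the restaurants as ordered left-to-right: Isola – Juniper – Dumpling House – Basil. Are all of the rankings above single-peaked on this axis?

yes

Axis positions: Isola=1, Juniper=2, Dumpling House=3, Basil=4.
Type 1 (peak Isola at position 1): ranking walks positions 1-2-3-4, expanding outward from the peak — single-peaked.
Type 2 (peak Juniper at position 2): ranking walks positions 2-3-1-4, expanding outward from the peak — single-peaked.
Type 3 (peak Juniper at position 2): ranking walks positions 2-1-3-4, expanding outward from the peak — single-peaked.
Type 4 (peak Basil at position 4): ranking walks positions 4-3-2-1, expanding outward from the peak — single-peaked.
Every ranking is single-peaked on this axis.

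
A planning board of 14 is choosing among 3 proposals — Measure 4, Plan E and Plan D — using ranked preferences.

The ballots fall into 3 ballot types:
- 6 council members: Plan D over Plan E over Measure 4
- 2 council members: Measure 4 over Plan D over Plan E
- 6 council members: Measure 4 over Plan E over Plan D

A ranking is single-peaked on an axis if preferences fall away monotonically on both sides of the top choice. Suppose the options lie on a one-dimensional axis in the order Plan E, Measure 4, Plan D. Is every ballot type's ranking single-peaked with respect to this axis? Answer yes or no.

no

Axis positions: Plan E=1, Measure 4=2, Plan D=3.
Ballot type 1: ranking walks positions 3-1-2; Plan E is ranked above Measure 4 even though Measure 4 lies between Plan E and the peak Plan D on the axis — preferences dip and rise again. Not single-peaked.
Ballot type 2 (peak Measure 4 at position 2): ranking walks positions 2-3-1, expanding outward from the peak — single-peaked.
Ballot type 3 (peak Measure 4 at position 2): ranking walks positions 2-1-3, expanding outward from the peak — single-peaked.
Ballot type 1 violates single-peakedness, so the profile is not single-peaked on this axis.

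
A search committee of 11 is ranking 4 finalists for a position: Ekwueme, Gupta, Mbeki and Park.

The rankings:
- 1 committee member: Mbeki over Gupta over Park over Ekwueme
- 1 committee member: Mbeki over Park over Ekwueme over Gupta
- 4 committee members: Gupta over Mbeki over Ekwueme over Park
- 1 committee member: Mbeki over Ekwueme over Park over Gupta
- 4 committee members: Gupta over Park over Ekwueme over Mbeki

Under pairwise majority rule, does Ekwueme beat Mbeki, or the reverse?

Mbeki

Ballots ranking Ekwueme above Mbeki: 4.
Ballots ranking Mbeki above Ekwueme: 11 − 4 = 7.
Mbeki wins the head-to-head 7–4.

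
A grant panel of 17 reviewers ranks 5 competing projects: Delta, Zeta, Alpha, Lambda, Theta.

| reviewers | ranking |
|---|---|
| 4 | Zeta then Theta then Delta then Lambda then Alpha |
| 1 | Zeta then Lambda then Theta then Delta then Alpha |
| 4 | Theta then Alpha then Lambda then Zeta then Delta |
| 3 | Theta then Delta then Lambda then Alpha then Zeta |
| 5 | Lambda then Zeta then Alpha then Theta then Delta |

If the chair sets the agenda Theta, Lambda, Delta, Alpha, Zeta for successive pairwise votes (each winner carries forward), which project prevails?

Round 1: Theta vs Lambda — 11–6, Theta advances.
Round 2: Theta vs Delta — 17–0, Theta advances.
Round 3: Theta vs Alpha — 12–5, Theta advances.
Round 4: Theta vs Zeta — 7–10, Zeta advances.
Zeta survives the agenda.

Zeta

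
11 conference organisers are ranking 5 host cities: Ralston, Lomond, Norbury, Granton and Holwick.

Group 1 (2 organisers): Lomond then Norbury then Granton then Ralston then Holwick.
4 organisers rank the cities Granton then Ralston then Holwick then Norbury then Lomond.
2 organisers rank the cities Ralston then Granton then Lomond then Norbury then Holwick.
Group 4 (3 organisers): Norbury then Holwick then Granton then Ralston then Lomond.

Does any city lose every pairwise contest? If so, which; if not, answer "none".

Lomond

Pairwise majorities:
Ralston vs Lomond: Ralston preferred on 4+2+3 = 9 ballots; Ralston wins 9–2.
Ralston vs Norbury: Ralston, 6–5.
Ralston vs Granton: Granton, 9–2.
Ralston vs Holwick: Ralston, 8–3.
Lomond–Norbury: Norbury 7–4.
Lomond vs Granton: Granton wins 9–2.
Lomond vs Holwick: Lomond is ranked higher on 2+2 = 4 ballots, Holwick on 7. Holwick wins 7–4.
Norbury vs Granton: Granton, 6–5.
Norbury vs Holwick: Norbury preferred on 2+2+3 = 7 ballots; Norbury wins 7–4.
Granton vs Holwick: Granton wins 8–3.
Lomond is beaten in every head-to-head and is the Condorcet loser.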